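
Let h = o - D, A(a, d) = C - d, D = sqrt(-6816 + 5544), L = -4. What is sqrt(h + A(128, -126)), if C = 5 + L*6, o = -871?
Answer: sqrt(-764 - 2*I*sqrt(318)) ≈ 0.64498 - 27.648*I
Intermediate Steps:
C = -19 (C = 5 - 4*6 = 5 - 24 = -19)
D = 2*I*sqrt(318) (D = sqrt(-1272) = 2*I*sqrt(318) ≈ 35.665*I)
A(a, d) = -19 - d
h = -871 - 2*I*sqrt(318) ≈ -871.0 - 35.665*I
sqrt(h + A(128, -126)) = sqrt((-871 - 2*I*sqrt(318)) + (-19 - 1*(-126))) = sqrt((-871 - 2*I*sqrt(318)) + (-19 + 126)) = sqrt((-871 - 2*I*sqrt(318)) + 107) = sqrt(-764 - 2*I*sqrt(318))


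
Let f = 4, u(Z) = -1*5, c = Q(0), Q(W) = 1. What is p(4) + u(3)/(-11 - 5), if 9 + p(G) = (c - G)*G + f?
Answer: -267/16 ≈ -16.688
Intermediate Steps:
c = 1
u(Z) = -5
p(G) = -5 + G*(1 - G) (p(G) = -9 + ((1 - G)*G + 4) = -9 + (G*(1 - G) + 4) = -9 + (4 + G*(1 - G)) = -5 + G*(1 - G))
p(4) + u(3)/(-11 - 5) = (-5 + 4 - 1*4²) - 5/(-11 - 5) = (-5 + 4 - 1*16) - 5/(-16) = (-5 + 4 - 16) - 5*(-1/16) = -17 + 5/16 = -267/16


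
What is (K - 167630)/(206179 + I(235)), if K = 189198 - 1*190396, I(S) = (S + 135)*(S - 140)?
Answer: -5116/7313 ≈ -0.69958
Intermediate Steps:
I(S) = (-140 + S)*(135 + S) (I(S) = (135 + S)*(-140 + S) = (-140 + S)*(135 + S))
K = -1198 (K = 189198 - 190396 = -1198)
(K - 167630)/(206179 + I(235)) = (-1198 - 167630)/(206179 + (-18900 + 235² - 5*235)) = -168828/(206179 + (-18900 + 55225 - 1175)) = -168828/(206179 + 35150) = -168828/241329 = -168828*1/241329 = -5116/7313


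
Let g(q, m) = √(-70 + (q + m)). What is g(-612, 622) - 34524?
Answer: -34524 + 2*I*√15 ≈ -34524.0 + 7.746*I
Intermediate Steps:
g(q, m) = √(-70 + m + q) (g(q, m) = √(-70 + (m + q)) = √(-70 + m + q))
g(-612, 622) - 34524 = √(-70 + 622 - 612) - 34524 = √(-60) - 34524 = 2*I*√15 - 34524 = -34524 + 2*I*√15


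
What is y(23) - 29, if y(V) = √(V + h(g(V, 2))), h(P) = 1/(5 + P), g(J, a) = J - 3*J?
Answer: -29 + √38622/41 ≈ -24.207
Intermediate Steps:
g(J, a) = -2*J
y(V) = √(V + 1/(5 - 2*V))
y(23) - 29 = √((-1 + 23*(-5 + 2*23))/(-5 + 2*23)) - 29 = √((-1 + 23*(-5 + 46))/(-5 + 46)) - 29 = √((-1 + 23*41)/41) - 29 = √((-1 + 943)/41) - 29 = √((1/41)*942) - 29 = √(942/41) - 29 = √38622/41 - 29 = -29 + √38622/41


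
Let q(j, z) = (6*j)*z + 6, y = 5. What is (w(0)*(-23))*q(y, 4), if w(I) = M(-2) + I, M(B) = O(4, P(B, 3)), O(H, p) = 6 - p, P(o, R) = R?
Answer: -8694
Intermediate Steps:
q(j, z) = 6 + 6*j*z (q(j, z) = 6*j*z + 6 = 6 + 6*j*z)
M(B) = 3 (M(B) = 6 - 1*3 = 6 - 3 = 3)
w(I) = 3 + I
(w(0)*(-23))*q(y, 4) = ((3 + 0)*(-23))*(6 + 6*5*4) = (3*(-23))*(6 + 120) = -69*126 = -8694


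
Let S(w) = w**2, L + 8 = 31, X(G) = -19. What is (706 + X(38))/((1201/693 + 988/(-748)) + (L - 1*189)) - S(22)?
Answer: -952275907/1950790 ≈ -488.15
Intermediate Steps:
L = 23 (L = -8 + 31 = 23)
(706 + X(38))/((1201/693 + 988/(-748)) + (L - 1*189)) - S(22) = (706 - 19)/((1201/693 + 988/(-748)) + (23 - 1*189)) - 1*22**2 = 687/((1201*(1/693) + 988*(-1/748)) + (23 - 189)) - 1*484 = 687/((1201/693 - 247/187) - 166) - 484 = 687/(4856/11781 - 166) - 484 = 687/(-1950790/11781) - 484 = 687*(-11781/1950790) - 484 = -8093547/1950790 - 484 = -952275907/1950790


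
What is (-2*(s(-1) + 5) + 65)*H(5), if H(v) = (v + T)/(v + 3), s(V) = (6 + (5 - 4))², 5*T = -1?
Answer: -129/5 ≈ -25.800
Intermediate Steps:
T = -⅕ (T = (⅕)*(-1) = -⅕ ≈ -0.20000)
s(V) = 49 (s(V) = (6 + 1)² = 7² = 49)
H(v) = (-⅕ + v)/(3 + v) (H(v) = (v - ⅕)/(v + 3) = (-⅕ + v)/(3 + v))
(-2*(s(-1) + 5) + 65)*H(5) = (-2*(49 + 5) + 65)*((-⅕ + 5)/(3 + 5)) = (-2*54 + 65)*((24/5)/8) = (-108 + 65)*((⅛)*(24/5)) = -43*⅗ = -129/5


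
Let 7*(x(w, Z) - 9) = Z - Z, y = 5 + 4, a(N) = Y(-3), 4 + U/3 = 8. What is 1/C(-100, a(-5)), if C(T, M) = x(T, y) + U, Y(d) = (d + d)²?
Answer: 1/21 ≈ 0.047619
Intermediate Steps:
Y(d) = 4*d² (Y(d) = (2*d)² = 4*d²)
U = 12 (U = -12 + 3*8 = -12 + 24 = 12)
a(N) = 36 (a(N) = 4*(-3)² = 4*9 = 36)
y = 9
x(w, Z) = 9 (x(w, Z) = 9 + (Z - Z)/7 = 9 + (⅐)*0 = 9 + 0 = 9)
C(T, M) = 21 (C(T, M) = 9 + 12 = 21)
1/C(-100, a(-5)) = 1/21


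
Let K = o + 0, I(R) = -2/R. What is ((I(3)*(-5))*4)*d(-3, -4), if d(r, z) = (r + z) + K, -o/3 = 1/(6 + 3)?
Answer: -880/9 ≈ -97.778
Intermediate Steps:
o = -⅓ (o = -3/(6 + 3) = -3/9 = -3*⅑ = -⅓ ≈ -0.33333)
K = -⅓ (K = -⅓ + 0 = -⅓ ≈ -0.33333)
d(r, z) = -⅓ + r + z (d(r, z) = (r + z) - ⅓ = -⅓ + r + z)
((I(3)*(-5))*4)*d(-3, -4) = ((-2/3*(-5))*4)*(-⅓ - 3 - 4) = ((-2*⅓*(-5))*4)*(-22/3) = (-⅔*(-5)*4)*(-22/3) = ((10/3)*4)*(-22/3) = (40/3)*(-22/3) = -880/9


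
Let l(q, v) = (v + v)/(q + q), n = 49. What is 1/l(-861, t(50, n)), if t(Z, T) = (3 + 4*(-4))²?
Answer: -861/169 ≈ -5.0947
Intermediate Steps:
t(Z, T) = 169 (t(Z, T) = (3 - 16)² = (-13)² = 169)
l(q, v) = v/q (l(q, v) = (2*v)/((2*q)) = (2*v)*(1/(2*q)) = v/q)
1/l(-861, t(50, n)) = 1/(169/(-861)) = 1/(169*(-1/861)) = 1/(-169/861) = -861/169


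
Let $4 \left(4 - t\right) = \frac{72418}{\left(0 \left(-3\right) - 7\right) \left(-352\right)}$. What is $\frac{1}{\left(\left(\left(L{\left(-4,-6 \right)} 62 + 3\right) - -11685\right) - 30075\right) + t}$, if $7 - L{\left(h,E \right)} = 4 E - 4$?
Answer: $- \frac{4928}{79933873} \approx -6.1651 \cdot 10^{-5}$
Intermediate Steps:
$L{\left(h,E \right)} = 11 - 4 E$ ($L{\left(h,E \right)} = 7 - \left(4 E - 4\right) = 7 - \left(-4 + 4 E\right) = 11 - 4 E$)
$t = - \frac{16497}{4928}$ ($t = 4 - \frac{72418 \frac{1}{\left(0 \left(-3\right) - 7\right) \left(-352\right)}}{4} = 4 - \frac{72418 \frac{1}{\left(0 - 7\right) \left(-352\right)}}{4} = 4 - \frac{72418 \frac{1}{\left(-7\right) \left(-352\right)}}{4} = 4 - \frac{72418 \cdot \frac{1}{2464}}{4} = 4 - \frac{36209}{4928} = - \frac{16497}{4928} \approx -3.3476$)
$\frac{1}{\left(\left(\left(L{\left(-4,-6 \right)} 62 + 3\right) - -11685\right) - 30075\right) + t} = \frac{1}{\left(\left(\left(\left(11 - -24\right) 62 + 3\right) - -11685\right) - 30075\right) - \frac{16497}{4928}} = \frac{1}{\left(\left(\left(\left(11 + 24\right) 62 + 3\right) + 11685\right) - 30075\right) - \frac{16497}{4928}} = \frac{1}{\left(\left(\left(35 \cdot 62 + 3\right) + 11685\right) - 30075\right) - \frac{16497}{4928}} = \frac{1}{\left(\left(\left(2170 + 3\right) + 11685\right) - 30075\right) - \frac{16497}{4928}} = \frac{1}{\left(\left(2173 + 11685\right) - 30075\right) - \frac{16497}{4928}} = \frac{1}{\left(13858 - 30075\right) - \frac{16497}{4928}} = \frac{1}{-16217 - \frac{16497}{4928}} = \frac{1}{- \frac{79933873}{4928}} = - \frac{4928}{79933873}$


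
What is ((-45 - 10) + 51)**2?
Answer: 16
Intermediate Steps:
((-45 - 10) + 51)**2 = (-55 + 51)**2 = (-4)**2 = 16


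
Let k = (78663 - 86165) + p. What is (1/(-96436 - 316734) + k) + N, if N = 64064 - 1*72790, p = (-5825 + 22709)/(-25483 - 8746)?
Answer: -229509777148549/14142395930 ≈ -16229.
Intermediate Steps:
p = -16884/34229 (p = 16884/(-34229) = 16884*(-1/34229) = -16884/34229 ≈ -0.49327)
N = -8726 (N = 64064 - 72790 = -8726)
k = -256802842/34229 (k = (78663 - 86165) - 16884/34229 = -7502 - 16884/34229 = -256802842/34229 ≈ -7502.5)
(1/(-96436 - 316734) + k) + N = (1/(-96436 - 316734) - 256802842/34229) - 8726 = (1/(-413170) - 256802842/34229) - 8726 = (-1/413170 - 256802842/34229) - 8726 = -106103230263369/14142395930 - 8726 = -229509777148549/14142395930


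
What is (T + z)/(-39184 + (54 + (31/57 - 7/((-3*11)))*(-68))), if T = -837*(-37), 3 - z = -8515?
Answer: -8252783/8188914 ≈ -1.0078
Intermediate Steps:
z = 8518 (z = 3 - 1*(-8515) = 3 + 8515 = 8518)
T = 30969
(T + z)/(-39184 + (54 + (31/57 - 7/((-3*11)))*(-68))) = (30969 + 8518)/(-39184 + (54 + (31/57 - 7/((-3*11)))*(-68))) = 39487/(-39184 + (54 + (31*(1/57) - 7/(-33))*(-68))) = 39487/(-39184 + (54 + (31/57 - 7*(-1/33))*(-68))) = 39487/(-39184 + (54 + (31/57 + 7/33)*(-68))) = 39487/(-39184 + (54 + (158/209)*(-68))) = 39487/(-39184 + (54 - 10744/209)) = 39487/(-39184 + 542/209) = 39487/(-8188914/209) = 39487*(-209/8188914) = -8252783/8188914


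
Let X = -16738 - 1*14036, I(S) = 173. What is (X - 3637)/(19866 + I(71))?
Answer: -34411/20039 ≈ -1.7172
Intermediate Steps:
X = -30774 (X = -16738 - 14036 = -30774)
(X - 3637)/(19866 + I(71)) = (-30774 - 3637)/(19866 + 173) = -34411/20039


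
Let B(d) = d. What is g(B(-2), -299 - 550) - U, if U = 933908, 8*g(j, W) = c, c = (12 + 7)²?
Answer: -7470903/8 ≈ -9.3386e+5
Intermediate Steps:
c = 361 (c = 19² = 361)
g(j, W) = 361/8 (g(j, W) = (⅛)*361 = 361/8)
g(B(-2), -299 - 550) - U = 361/8 - 1*933908 = 361/8 - 933908 = -7470903/8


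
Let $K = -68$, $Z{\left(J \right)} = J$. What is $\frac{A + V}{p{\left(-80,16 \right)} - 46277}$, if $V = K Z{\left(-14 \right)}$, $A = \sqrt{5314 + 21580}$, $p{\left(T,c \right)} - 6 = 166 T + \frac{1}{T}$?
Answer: $- \frac{10880}{680583} - \frac{80 \sqrt{26894}}{4764081} \approx -0.01874$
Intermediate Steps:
$p{\left(T,c \right)} = 6 + \frac{1}{T} + 166 T$ ($p{\left(T,c \right)} = 6 + \left(166 T + \frac{1}{T}\right) = 6 + \left(\frac{1}{T} + 166 T\right) = 6 + \frac{1}{T} + 166 T$)
$A = \sqrt{26894} \approx 163.99$
$V = 952$ ($V = \left(-68\right) \left(-14\right) = 952$)
$\frac{A + V}{p{\left(-80,16 \right)} - 46277} = \frac{\sqrt{26894} + 952}{\left(6 + \frac{1}{-80} + 166 \left(-80\right)\right) - 46277} = \frac{952 + \sqrt{26894}}{\left(6 - \frac{1}{80} - 13280\right) - 46277} = \frac{952 + \sqrt{26894}}{- \frac{1061921}{80} - 46277} = \frac{952 + \sqrt{26894}}{- \frac{4764081}{80}} = \left(952 + \sqrt{26894}\right) \left(- \frac{80}{4764081}\right) = - \frac{10880}{680583} - \frac{80 \sqrt{26894}}{4764081}$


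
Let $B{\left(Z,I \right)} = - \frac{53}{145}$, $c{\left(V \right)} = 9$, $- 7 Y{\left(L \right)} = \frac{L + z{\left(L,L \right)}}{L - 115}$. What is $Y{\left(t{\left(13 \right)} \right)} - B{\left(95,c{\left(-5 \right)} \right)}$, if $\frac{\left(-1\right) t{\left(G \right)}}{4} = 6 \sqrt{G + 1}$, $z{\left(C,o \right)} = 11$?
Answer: $\frac{3267436}{5238415} - \frac{432 \sqrt{14}}{5161} \approx 0.31055$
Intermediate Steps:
$t{\left(G \right)} = - 24 \sqrt{1 + G}$ ($t{\left(G \right)} = - 4 \cdot 6 \sqrt{G + 1} = - 4 \cdot 6 \sqrt{1 + G} = - 24 \sqrt{1 + G}$)
$Y{\left(L \right)} = - \frac{11 + L}{7 \left(-115 + L\right)}$ ($Y{\left(L \right)} = - \frac{\left(L + 11\right) \frac{1}{L - 115}}{7} = - \frac{\left(11 + L\right) \frac{1}{-115 + L}}{7} = - \frac{\frac{1}{-115 + L} \left(11 + L\right)}{7} = - \frac{11 + L}{7 \left(-115 + L\right)}$)
$B{\left(Z,I \right)} = - \frac{53}{145}$ ($B{\left(Z,I \right)} = \left(-53\right) \frac{1}{145} = - \frac{53}{145}$)
$Y{\left(t{\left(13 \right)} \right)} - B{\left(95,c{\left(-5 \right)} \right)} = \frac{-11 - - 24 \sqrt{1 + 13}}{7 \left(-115 - 24 \sqrt{1 + 13}\right)} - - \frac{53}{145} = \frac{-11 - - 24 \sqrt{14}}{7 \left(-115 - 24 \sqrt{14}\right)} + \frac{53}{145} = \frac{-11 + 24 \sqrt{14}}{7 \left(-115 - 24 \sqrt{14}\right)} + \frac{53}{145} = \frac{53}{145} + \frac{-11 + 24 \sqrt{14}}{7 \left(-115 - 24 \sqrt{14}\right)}$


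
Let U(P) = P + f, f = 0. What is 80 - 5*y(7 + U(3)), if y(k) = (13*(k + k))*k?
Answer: -12920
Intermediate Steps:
U(P) = P (U(P) = P + 0 = P)
y(k) = 26*k² (y(k) = (13*(2*k))*k = (26*k)*k = 26*k²)
80 - 5*y(7 + U(3)) = 80 - 130*(7 + 3)² = 80 - 130*10² = 80 - 130*100 = 80 - 5*2600 = 80 - 13000 = -12920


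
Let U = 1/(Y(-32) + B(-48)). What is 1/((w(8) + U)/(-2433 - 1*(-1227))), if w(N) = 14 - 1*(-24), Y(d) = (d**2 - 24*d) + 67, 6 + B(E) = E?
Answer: -2176830/68591 ≈ -31.736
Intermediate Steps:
B(E) = -6 + E
Y(d) = 67 + d**2 - 24*d
w(N) = 38 (w(N) = 14 + 24 = 38)
U = 1/1805 (U = 1/((67 + (-32)**2 - 24*(-32)) + (-6 - 48)) = 1/((67 + 1024 + 768) - 54) = 1/(1859 - 54) = 1/1805 ≈ 0.00055402)
1/((w(8) + U)/(-2433 - 1*(-1227))) = 1/((38 + 1/1805)/(-2433 - 1*(-1227))) = 1/(68591/(1805*(-2433 + 1227))) = 1/((68591/1805)/(-1206)) = 1/((68591/1805)*(-1/1206)) = 1/(-68591/2176830) = -2176830/68591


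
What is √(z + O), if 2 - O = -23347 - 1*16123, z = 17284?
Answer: 2*√14189 ≈ 238.24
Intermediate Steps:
O = 39472 (O = 2 - (-23347 - 1*16123) = 2 - (-23347 - 16123) = 2 - 1*(-39470) = 2 + 39470 = 39472)
√(z + O) = √(17284 + 39472) = √56756 = 2*√14189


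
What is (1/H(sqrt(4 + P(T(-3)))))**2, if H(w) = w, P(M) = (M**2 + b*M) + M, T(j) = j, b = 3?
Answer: 1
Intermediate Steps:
P(M) = M**2 + 4*M (P(M) = (M**2 + 3*M) + M = M**2 + 4*M)
(1/H(sqrt(4 + P(T(-3)))))**2 = (1/(sqrt(4 - 3*(4 - 3))))**2 = (1/(sqrt(4 - 3*1)))**2 = (1/(sqrt(4 - 3)))**2 = (1/(sqrt(1)))**2 = (1/1)**2 = 1**2 = 1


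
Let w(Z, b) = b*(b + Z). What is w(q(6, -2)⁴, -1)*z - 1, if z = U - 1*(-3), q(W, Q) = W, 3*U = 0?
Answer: -3886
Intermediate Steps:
U = 0 (U = (⅓)*0 = 0)
w(Z, b) = b*(Z + b)
z = 3 (z = 0 - 1*(-3) = 0 + 3 = 3)
w(q(6, -2)⁴, -1)*z - 1 = -(6⁴ - 1)*3 - 1 = -(1296 - 1)*3 - 1 = -1*1295*3 - 1 = -1295*3 - 1 = -3885 - 1 = -3886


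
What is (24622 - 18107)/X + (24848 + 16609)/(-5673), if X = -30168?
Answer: -429211457/57047688 ≈ -7.5237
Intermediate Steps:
(24622 - 18107)/X + (24848 + 16609)/(-5673) = (24622 - 18107)/(-30168) + (24848 + 16609)/(-5673) = 6515*(-1/30168) + 41457*(-1/5673) = -6515/30168 - 13819/1891 = -429211457/57047688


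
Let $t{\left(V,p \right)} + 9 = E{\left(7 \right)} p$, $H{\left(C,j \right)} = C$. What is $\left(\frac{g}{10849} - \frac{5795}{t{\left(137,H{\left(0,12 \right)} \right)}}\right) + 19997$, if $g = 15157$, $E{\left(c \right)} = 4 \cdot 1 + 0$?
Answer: $\frac{2015533445}{97641} \approx 20642.0$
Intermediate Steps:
$E{\left(c \right)} = 4$ ($E{\left(c \right)} = 4 + 0 = 4$)
$t{\left(V,p \right)} = -9 + 4 p$
$\left(\frac{g}{10849} - \frac{5795}{t{\left(137,H{\left(0,12 \right)} \right)}}\right) + 19997 = \left(\frac{15157}{10849} - \frac{5795}{-9 + 4 \cdot 0}\right) + 19997 = \left(15157 \cdot \frac{1}{10849} - \frac{5795}{-9 + 0}\right) + 19997 = \left(\frac{15157}{10849} - \frac{5795}{-9}\right) + 19997 = \left(\frac{15157}{10849} - - \frac{5795}{9}\right) + 19997 = \left(\frac{15157}{10849} + \frac{5795}{9}\right) + 19997 = \frac{63006368}{97641} + 19997 = \frac{2015533445}{97641}$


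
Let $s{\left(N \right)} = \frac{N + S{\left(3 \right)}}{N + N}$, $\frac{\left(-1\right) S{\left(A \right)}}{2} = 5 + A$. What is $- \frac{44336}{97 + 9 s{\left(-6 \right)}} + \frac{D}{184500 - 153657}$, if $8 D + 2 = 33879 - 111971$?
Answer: $- \frac{10948505653}{28005444} \approx -390.94$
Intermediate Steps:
$S{\left(A \right)} = -10 - 2 A$ ($S{\left(A \right)} = - 2 \left(5 + A\right) = -10 - 2 A$)
$D = - \frac{39047}{4}$ ($D = - \frac{1}{4} + \frac{33879 - 111971}{8} = - \frac{1}{4} + \frac{1}{8} \left(-78092\right) = - \frac{1}{4} - \frac{19523}{2} = - \frac{39047}{4} \approx -9761.8$)
$s{\left(N \right)} = \frac{-16 + N}{2 N}$ ($s{\left(N \right)} = \frac{N - 16}{N + N} = \frac{N - 16}{2 N} = \left(N - 16\right) \frac{1}{2 N} = \left(-16 + N\right) \frac{1}{2 N} = \frac{-16 + N}{2 N}$)
$- \frac{44336}{97 + 9 s{\left(-6 \right)}} + \frac{D}{184500 - 153657} = - \frac{44336}{97 + 9 \frac{-16 - 6}{2 \left(-6\right)}} - \frac{39047}{4 \left(184500 - 153657\right)} = - \frac{44336}{97 + 9 \cdot \frac{1}{2} \left(- \frac{1}{6}\right) \left(-22\right)} - \frac{39047}{4 \cdot 30843} = - \frac{44336}{97 + 9 \cdot \frac{11}{6}} - \frac{39047}{123372} = - \frac{44336}{97 + \frac{33}{2}} - \frac{39047}{123372} = - \frac{44336}{\frac{227}{2}} - \frac{39047}{123372} = \left(-44336\right) \frac{2}{227} - \frac{39047}{123372} = - \frac{88672}{227} - \frac{39047}{123372} = - \frac{10948505653}{28005444}$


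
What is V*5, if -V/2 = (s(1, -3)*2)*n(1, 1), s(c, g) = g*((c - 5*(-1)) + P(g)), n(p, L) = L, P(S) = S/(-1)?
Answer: 540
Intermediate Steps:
P(S) = -S (P(S) = S*(-1) = -S)
s(c, g) = g*(5 + c - g) (s(c, g) = g*((c - 5*(-1)) - g) = g*((c + 5) - g) = g*((5 + c) - g) = g*(5 + c - g))
V = 108 (V = -2*-3*(5 + 1 - 1*(-3))*2 = -2*-3*(5 + 1 + 3)*2 = -2*-3*9*2 = -2*(-27*2) = -(-108) = -2*(-54) = 108)
V*5 = 108*5 = 540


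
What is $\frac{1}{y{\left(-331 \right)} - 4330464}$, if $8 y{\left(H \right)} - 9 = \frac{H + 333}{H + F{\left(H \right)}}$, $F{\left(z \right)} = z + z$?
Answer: $- \frac{7944}{34401197081} \approx -2.3092 \cdot 10^{-7}$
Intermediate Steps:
$F{\left(z \right)} = 2 z$
$y{\left(H \right)} = \frac{9}{8} + \frac{333 + H}{24 H}$ ($y{\left(H \right)} = \frac{9}{8} + \frac{\left(H + 333\right) \frac{1}{H + 2 H}}{8} = \frac{9}{8} + \frac{\left(333 + H\right) \frac{1}{3 H}}{8} = \frac{9}{8} + \frac{\frac{1}{3} \frac{1}{H} \left(333 + H\right)}{8} = \frac{9}{8} + \frac{333 + H}{24 H}$)
$\frac{1}{y{\left(-331 \right)} - 4330464} = \frac{1}{\frac{333 + 28 \left(-331\right)}{24 \left(-331\right)} - 4330464} = \frac{1}{\frac{1}{24} \left(- \frac{1}{331}\right) \left(333 - 9268\right) - 4330464} = \frac{1}{\frac{1}{24} \left(- \frac{1}{331}\right) \left(-8935\right) - 4330464} = \frac{1}{\frac{8935}{7944} - 4330464} = \frac{1}{- \frac{34401197081}{7944}} = - \frac{7944}{34401197081}$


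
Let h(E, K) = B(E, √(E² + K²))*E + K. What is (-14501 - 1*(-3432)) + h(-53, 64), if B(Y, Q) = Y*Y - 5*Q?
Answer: -159882 + 265*√6905 ≈ -1.3786e+5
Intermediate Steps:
B(Y, Q) = Y² - 5*Q
h(E, K) = K + E*(E² - 5*√(E² + K²)) (h(E, K) = (E² - 5*√(E² + K²))*E + K = E*(E² - 5*√(E² + K²)) + K = K + E*(E² - 5*√(E² + K²)))
(-14501 - 1*(-3432)) + h(-53, 64) = (-14501 - 1*(-3432)) + (64 - 53*((-53)² - 5*√((-53)² + 64²))) = (-14501 + 3432) + (64 - 53*(2809 - 5*√(2809 + 4096))) = -11069 + (64 - 53*(2809 - 5*√6905)) = -11069 + (64 + (-148877 + 265*√6905)) = -11069 + (-148813 + 265*√6905) = -159882 + 265*√6905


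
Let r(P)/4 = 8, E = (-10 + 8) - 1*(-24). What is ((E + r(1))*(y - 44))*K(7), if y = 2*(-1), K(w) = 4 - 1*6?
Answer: 4968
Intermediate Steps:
K(w) = -2 (K(w) = 4 - 6 = -2)
y = -2
E = 22 (E = -2 + 24 = 22)
r(P) = 32 (r(P) = 4*8 = 32)
((E + r(1))*(y - 44))*K(7) = ((22 + 32)*(-2 - 44))*(-2) = (54*(-46))*(-2) = -2484*(-2) = 4968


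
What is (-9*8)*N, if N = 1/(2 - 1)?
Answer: -72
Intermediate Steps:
N = 1 (N = 1/1 = 1)
(-9*8)*N = -9*8*1 = -72*1 = -72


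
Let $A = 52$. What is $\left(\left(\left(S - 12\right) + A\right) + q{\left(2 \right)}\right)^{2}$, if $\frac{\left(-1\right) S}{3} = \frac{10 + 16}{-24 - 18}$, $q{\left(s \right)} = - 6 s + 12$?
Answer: $\frac{85849}{49} \approx 1752.0$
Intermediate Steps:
$q{\left(s \right)} = 12 - 6 s$
$S = \frac{13}{7}$ ($S = - 3 \frac{10 + 16}{-24 - 18} = - 3 \frac{26}{-42} = - 3 \cdot 26 \left(- \frac{1}{42}\right) = \left(-3\right) \left(- \frac{13}{21}\right) = \frac{13}{7} \approx 1.8571$)
$\left(\left(\left(S - 12\right) + A\right) + q{\left(2 \right)}\right)^{2} = \left(\left(\left(\frac{13}{7} - 12\right) + 52\right) + \left(12 - 12\right)\right)^{2} = \left(\left(- \frac{71}{7} + 52\right) + \left(12 - 12\right)\right)^{2} = \left(\frac{293}{7} + 0\right)^{2} = \left(\frac{293}{7}\right)^{2} = \frac{85849}{49}$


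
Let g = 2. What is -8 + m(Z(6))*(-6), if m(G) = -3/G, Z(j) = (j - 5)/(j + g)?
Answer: 136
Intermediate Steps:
Z(j) = (-5 + j)/(2 + j) (Z(j) = (j - 5)/(j + 2) = (-5 + j)/(2 + j))
-8 + m(Z(6))*(-6) = -8 - 3*(2 + 6)/(-5 + 6)*(-6) = -8 - 3/(1/8)*(-6) = -8 - 3/((⅛)*1)*(-6) = -8 - 3/⅛*(-6) = -8 - 3*8*(-6) = -8 - 24*(-6) = -8 + 144 = 136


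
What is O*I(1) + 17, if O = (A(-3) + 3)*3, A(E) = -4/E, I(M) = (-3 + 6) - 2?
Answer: 30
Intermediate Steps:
I(M) = 1 (I(M) = 3 - 2 = 1)
O = 13 (O = (-4/(-3) + 3)*3 = (-4*(-⅓) + 3)*3 = (4/3 + 3)*3 = (13/3)*3 = 13)
O*I(1) + 17 = 13*1 + 17 = 13 + 17 = 30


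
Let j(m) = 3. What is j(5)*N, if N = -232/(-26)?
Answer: 348/13 ≈ 26.769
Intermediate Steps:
N = 116/13 (N = -232*(-1/26) = 116/13 ≈ 8.9231)
j(5)*N = 3*(116/13) = 348/13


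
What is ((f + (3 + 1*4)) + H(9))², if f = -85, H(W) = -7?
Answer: 7225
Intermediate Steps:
((f + (3 + 1*4)) + H(9))² = ((-85 + (3 + 1*4)) - 7)² = ((-85 + (3 + 4)) - 7)² = ((-85 + 7) - 7)² = (-78 - 7)² = (-85)² = 7225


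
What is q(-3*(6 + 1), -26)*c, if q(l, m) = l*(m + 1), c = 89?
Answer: 46725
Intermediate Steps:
q(l, m) = l*(1 + m)
q(-3*(6 + 1), -26)*c = ((-3*(6 + 1))*(1 - 26))*89 = (-3*7*(-25))*89 = -21*(-25)*89 = 525*89 = 46725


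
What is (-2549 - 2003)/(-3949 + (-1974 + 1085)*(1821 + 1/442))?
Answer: 2011984/717286445 ≈ 0.0028050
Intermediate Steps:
(-2549 - 2003)/(-3949 + (-1974 + 1085)*(1821 + 1/442)) = -4552/(-3949 - 889*(1821 + 1/442)) = -4552/(-3949 - 889*804883/442) = -4552/(-3949 - 715540987/442) = -4552/(-717286445/442) = -4552*(-442/717286445) = 2011984/717286445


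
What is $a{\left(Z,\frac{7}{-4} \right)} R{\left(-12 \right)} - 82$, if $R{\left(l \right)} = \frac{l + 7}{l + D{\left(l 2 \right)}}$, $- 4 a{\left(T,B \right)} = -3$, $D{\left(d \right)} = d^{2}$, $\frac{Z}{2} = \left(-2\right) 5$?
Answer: $- \frac{61669}{752} \approx -82.007$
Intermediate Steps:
$Z = -20$ ($Z = 2 \left(\left(-2\right) 5\right) = 2 \left(-10\right) = -20$)
$a{\left(T,B \right)} = \frac{3}{4}$ ($a{\left(T,B \right)} = \left(- \frac{1}{4}\right) \left(-3\right) = \frac{3}{4}$)
$R{\left(l \right)} = \frac{7 + l}{l + 4 l^{2}}$ ($R{\left(l \right)} = \frac{l + 7}{l + \left(l 2\right)^{2}} = \frac{7 + l}{l + \left(2 l\right)^{2}} = \frac{7 + l}{l + 4 l^{2}}$)
$a{\left(Z,\frac{7}{-4} \right)} R{\left(-12 \right)} - 82 = \frac{3 \frac{7 - 12}{\left(-12\right) \left(1 + 4 \left(-12\right)\right)}}{4} - 82 = \frac{3 \left(\left(- \frac{1}{12}\right) \frac{1}{1 - 48} \left(-5\right)\right)}{4} - 82 = \frac{3 \left(\left(- \frac{1}{12}\right) \frac{1}{-47} \left(-5\right)\right)}{4} - 82 = \frac{3 \left(\left(- \frac{1}{12}\right) \left(- \frac{1}{47}\right) \left(-5\right)\right)}{4} - 82 = \frac{3}{4} \left(- \frac{5}{564}\right) - 82 = - \frac{5}{752} - 82 = - \frac{61669}{752}$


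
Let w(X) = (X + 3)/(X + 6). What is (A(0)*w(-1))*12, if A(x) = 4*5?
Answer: 96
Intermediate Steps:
w(X) = (3 + X)/(6 + X)
A(x) = 20
(A(0)*w(-1))*12 = (20*((3 - 1)/(6 - 1)))*12 = (20*(2/5))*12 = (20*((⅕)*2))*12 = (20*(⅖))*12 = 8*12 = 96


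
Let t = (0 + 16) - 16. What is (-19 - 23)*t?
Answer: 0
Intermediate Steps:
t = 0 (t = 16 - 16 = 0)
(-19 - 23)*t = (-19 - 23)*0 = -42*0 = 0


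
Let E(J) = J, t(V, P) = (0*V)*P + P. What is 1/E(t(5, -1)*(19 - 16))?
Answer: -⅓ ≈ -0.33333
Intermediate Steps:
t(V, P) = P (t(V, P) = 0*P + P = 0 + P = P)
1/E(t(5, -1)*(19 - 16)) = 1/(-(19 - 16)) = 1/(-1*3) = 1/(-3) = -⅓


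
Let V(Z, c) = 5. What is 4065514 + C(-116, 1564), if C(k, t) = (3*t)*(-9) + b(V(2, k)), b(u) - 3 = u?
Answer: 4023294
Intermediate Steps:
b(u) = 3 + u
C(k, t) = 8 - 27*t (C(k, t) = (3*t)*(-9) + (3 + 5) = -27*t + 8 = 8 - 27*t)
4065514 + C(-116, 1564) = 4065514 + (8 - 27*1564) = 4065514 + (8 - 42228) = 4065514 - 42220 = 4023294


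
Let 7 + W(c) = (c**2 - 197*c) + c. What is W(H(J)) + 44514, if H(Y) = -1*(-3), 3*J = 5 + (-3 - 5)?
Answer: 43928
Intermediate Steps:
J = -1 (J = (5 + (-3 - 5))/3 = (5 - 8)/3 = (1/3)*(-3) = -1)
H(Y) = 3
W(c) = -7 + c**2 - 196*c (W(c) = -7 + ((c**2 - 197*c) + c) = -7 + (c**2 - 196*c) = -7 + c**2 - 196*c)
W(H(J)) + 44514 = (-7 + 3**2 - 196*3) + 44514 = (-7 + 9 - 588) + 44514 = -586 + 44514 = 43928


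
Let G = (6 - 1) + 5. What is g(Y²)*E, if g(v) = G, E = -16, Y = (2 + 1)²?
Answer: -160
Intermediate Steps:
Y = 9 (Y = 3² = 9)
G = 10 (G = 5 + 5 = 10)
g(v) = 10
g(Y²)*E = 10*(-16) = -160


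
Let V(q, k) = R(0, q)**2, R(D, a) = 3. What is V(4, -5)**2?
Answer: 81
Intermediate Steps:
V(q, k) = 9 (V(q, k) = 3**2 = 9)
V(4, -5)**2 = 9**2 = 81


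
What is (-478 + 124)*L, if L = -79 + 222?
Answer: -50622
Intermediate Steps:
L = 143
(-478 + 124)*L = (-478 + 124)*143 = -354*143 = -50622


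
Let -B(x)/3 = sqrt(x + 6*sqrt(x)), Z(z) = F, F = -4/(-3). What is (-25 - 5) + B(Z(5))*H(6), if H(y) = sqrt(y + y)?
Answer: -30 - 12*sqrt(1 + 3*sqrt(3)) ≈ -59.870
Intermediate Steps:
F = 4/3 (F = -4*(-1/3) = 4/3 ≈ 1.3333)
Z(z) = 4/3
B(x) = -3*sqrt(x + 6*sqrt(x))
H(y) = sqrt(2)*sqrt(y) (H(y) = sqrt(2*y) = sqrt(2)*sqrt(y))
(-25 - 5) + B(Z(5))*H(6) = (-25 - 5) + (-3*sqrt(4/3 + 6*sqrt(4/3)))*(sqrt(2)*sqrt(6)) = -30 + (-3*sqrt(4/3 + 6*(2*sqrt(3)/3)))*(2*sqrt(3)) = -30 + (-3*sqrt(4/3 + 4*sqrt(3)))*(2*sqrt(3)) = -30 - 6*sqrt(3)*sqrt(4/3 + 4*sqrt(3))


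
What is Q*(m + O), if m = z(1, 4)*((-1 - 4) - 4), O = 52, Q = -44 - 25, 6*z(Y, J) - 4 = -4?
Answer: -3588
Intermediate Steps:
z(Y, J) = 0 (z(Y, J) = ⅔ + (⅙)*(-4) = ⅔ - ⅔ = 0)
Q = -69
m = 0 (m = 0*((-1 - 4) - 4) = 0*(-5 - 4) = 0*(-9) = 0)
Q*(m + O) = -69*(0 + 52) = -69*52 = -3588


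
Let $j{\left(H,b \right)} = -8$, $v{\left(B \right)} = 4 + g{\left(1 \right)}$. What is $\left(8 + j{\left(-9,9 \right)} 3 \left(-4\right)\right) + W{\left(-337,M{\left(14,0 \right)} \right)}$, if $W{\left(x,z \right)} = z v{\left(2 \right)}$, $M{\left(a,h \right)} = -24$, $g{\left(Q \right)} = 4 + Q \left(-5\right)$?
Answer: $32$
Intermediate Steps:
$g{\left(Q \right)} = 4 - 5 Q$
$v{\left(B \right)} = 3$ ($v{\left(B \right)} = 4 + \left(4 - 5\right) = 4 - 1 = 3$)
$W{\left(x,z \right)} = 3 z$ ($W{\left(x,z \right)} = z 3 = 3 z$)
$\left(8 + j{\left(-9,9 \right)} 3 \left(-4\right)\right) + W{\left(-337,M{\left(14,0 \right)} \right)} = \left(8 - 8 \cdot 3 \left(-4\right)\right) + 3 \left(-24\right) = \left(8 - -96\right) - 72 = \left(8 + 96\right) - 72 = 104 - 72 = 32$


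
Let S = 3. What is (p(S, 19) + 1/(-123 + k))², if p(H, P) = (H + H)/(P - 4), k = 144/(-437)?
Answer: 446096641/2904671025 ≈ 0.15358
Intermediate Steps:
k = -144/437 (k = 144*(-1/437) = -144/437 ≈ -0.32952)
p(H, P) = 2*H/(-4 + P) (p(H, P) = (2*H)/(-4 + P) = 2*H/(-4 + P))
(p(S, 19) + 1/(-123 + k))² = (2*3/(-4 + 19) + 1/(-123 - 144/437))² = (2*3/15 + 1/(-53895/437))² = (2*3*(1/15) - 437/53895)² = (⅖ - 437/53895)² = (21121/53895)² = 446096641/2904671025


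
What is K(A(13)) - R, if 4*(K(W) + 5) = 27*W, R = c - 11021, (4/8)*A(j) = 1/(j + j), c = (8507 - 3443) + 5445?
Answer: 26391/52 ≈ 507.52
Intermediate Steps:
c = 10509 (c = 5064 + 5445 = 10509)
A(j) = 1/j (A(j) = 2/(j + j) = 2/((2*j)) = 2*(1/(2*j)) = 1/j)
R = -512 (R = 10509 - 11021 = -512)
K(W) = -5 + 27*W/4 (K(W) = -5 + (27*W)/4 = -5 + 27*W/4)
K(A(13)) - R = (-5 + (27/4)/13) - 1*(-512) = (-5 + (27/4)*(1/13)) + 512 = (-5 + 27/52) + 512 = -233/52 + 512 = 26391/52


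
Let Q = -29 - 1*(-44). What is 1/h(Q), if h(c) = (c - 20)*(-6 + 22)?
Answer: -1/80 ≈ -0.012500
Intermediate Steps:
Q = 15 (Q = -29 + 44 = 15)
h(c) = -320 + 16*c (h(c) = (-20 + c)*16 = -320 + 16*c)
1/h(Q) = 1/(-320 + 16*15) = 1/(-320 + 240) = 1/(-80) = -1/80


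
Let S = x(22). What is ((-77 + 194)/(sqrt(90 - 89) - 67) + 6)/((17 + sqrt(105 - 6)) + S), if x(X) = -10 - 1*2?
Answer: -465/1628 + 279*sqrt(11)/1628 ≈ 0.28276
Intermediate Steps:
x(X) = -12 (x(X) = -10 - 2 = -12)
S = -12
((-77 + 194)/(sqrt(90 - 89) - 67) + 6)/((17 + sqrt(105 - 6)) + S) = ((-77 + 194)/(sqrt(90 - 89) - 67) + 6)/((17 + sqrt(105 - 6)) - 12) = (117/(sqrt(1) - 67) + 6)/((17 + sqrt(99)) - 12) = (117/(1 - 67) + 6)/((17 + 3*sqrt(11)) - 12) = (117/(-66) + 6)/(5 + 3*sqrt(11)) = (117*(-1/66) + 6)/(5 + 3*sqrt(11)) = (-39/22 + 6)/(5 + 3*sqrt(11)) = 93/(22*(5 + 3*sqrt(11)))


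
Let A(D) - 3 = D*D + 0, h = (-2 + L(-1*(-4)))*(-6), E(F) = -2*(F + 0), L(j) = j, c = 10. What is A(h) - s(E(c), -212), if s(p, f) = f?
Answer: 359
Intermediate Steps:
E(F) = -2*F
h = -12 (h = (-2 - 1*(-4))*(-6) = (-2 + 4)*(-6) = 2*(-6) = -12)
A(D) = 3 + D**2 (A(D) = 3 + (D*D + 0) = 3 + (D**2 + 0) = 3 + D**2)
A(h) - s(E(c), -212) = (3 + (-12)**2) - 1*(-212) = (3 + 144) + 212 = 147 + 212 = 359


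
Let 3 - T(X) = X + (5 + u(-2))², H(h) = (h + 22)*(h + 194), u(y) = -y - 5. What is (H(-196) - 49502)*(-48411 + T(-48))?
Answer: 2377284056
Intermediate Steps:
u(y) = -5 - y
H(h) = (22 + h)*(194 + h)
T(X) = -1 - X (T(X) = 3 - (X + (5 + (-5 - 1*(-2)))²) = 3 - (X + (5 + (-5 + 2))²) = 3 - (X + (5 - 3)²) = 3 - (X + 2²) = 3 - (X + 4) = 3 - (4 + X) = 3 + (-4 - X) = -1 - X)
(H(-196) - 49502)*(-48411 + T(-48)) = ((4268 + (-196)² + 216*(-196)) - 49502)*(-48411 + (-1 - 1*(-48))) = ((4268 + 38416 - 42336) - 49502)*(-48411 + (-1 + 48)) = (348 - 49502)*(-48411 + 47) = -49154*(-48364) = 2377284056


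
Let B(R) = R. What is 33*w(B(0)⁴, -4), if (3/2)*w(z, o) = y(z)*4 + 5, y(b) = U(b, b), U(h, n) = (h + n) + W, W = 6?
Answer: 638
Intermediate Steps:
U(h, n) = 6 + h + n (U(h, n) = (h + n) + 6 = 6 + h + n)
y(b) = 6 + 2*b (y(b) = 6 + b + b = 6 + 2*b)
w(z, o) = 58/3 + 16*z/3 (w(z, o) = 2*((6 + 2*z)*4 + 5)/3 = 2*((24 + 8*z) + 5)/3 = 2*(29 + 8*z)/3 = 58/3 + 16*z/3)
33*w(B(0)⁴, -4) = 33*(58/3 + (16/3)*0⁴) = 33*(58/3 + (16/3)*0) = 33*(58/3 + 0) = 33*(58/3) = 638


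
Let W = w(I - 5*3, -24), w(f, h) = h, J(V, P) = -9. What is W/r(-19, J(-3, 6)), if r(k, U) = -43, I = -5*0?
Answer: 24/43 ≈ 0.55814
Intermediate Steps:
I = 0
W = -24
W/r(-19, J(-3, 6)) = -24/(-43) = -24*(-1/43) = 24/43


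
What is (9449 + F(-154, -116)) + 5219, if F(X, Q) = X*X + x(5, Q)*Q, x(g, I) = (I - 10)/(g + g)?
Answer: 199228/5 ≈ 39846.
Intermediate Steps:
x(g, I) = (-10 + I)/(2*g) (x(g, I) = (-10 + I)/((2*g)) = (-10 + I)*(1/(2*g)) = (-10 + I)/(2*g))
F(X, Q) = X² + Q*(-1 + Q/10) (F(X, Q) = X*X + ((½)*(-10 + Q)/5)*Q = X² + ((½)*(⅕)*(-10 + Q))*Q = X² + (-1 + Q/10)*Q = X² + Q*(-1 + Q/10))
(9449 + F(-154, -116)) + 5219 = (9449 + ((-154)² - 1*(-116) + (⅒)*(-116)²)) + 5219 = (9449 + (23716 + 116 + (⅒)*13456)) + 5219 = (9449 + (23716 + 116 + 6728/5)) + 5219 = (9449 + 125888/5) + 5219 = 173133/5 + 5219 = 199228/5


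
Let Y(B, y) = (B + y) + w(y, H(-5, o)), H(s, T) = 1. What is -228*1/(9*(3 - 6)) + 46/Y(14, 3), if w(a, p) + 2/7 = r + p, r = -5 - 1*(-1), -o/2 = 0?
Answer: 1699/144 ≈ 11.799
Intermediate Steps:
o = 0 (o = -2*0 = 0)
r = -4 (r = -5 + 1 = -4)
w(a, p) = -30/7 + p (w(a, p) = -2/7 + (-4 + p) = -30/7 + p)
Y(B, y) = -23/7 + B + y (Y(B, y) = (B + y) + (-30/7 + 1) = (B + y) - 23/7 = -23/7 + B + y)
-228*1/(9*(3 - 6)) + 46/Y(14, 3) = -228*1/(9*(3 - 6)) + 46/(-23/7 + 14 + 3) = -228/((-3*9)) + 46/(96/7) = -228/(-27) + 46*(7/96) = -228*(-1/27) + 161/48 = 76/9 + 161/48 = 1699/144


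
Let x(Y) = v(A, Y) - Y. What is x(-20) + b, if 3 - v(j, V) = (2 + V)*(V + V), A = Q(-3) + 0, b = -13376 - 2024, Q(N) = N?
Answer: -16097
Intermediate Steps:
b = -15400
A = -3 (A = -3 + 0 = -3)
v(j, V) = 3 - 2*V*(2 + V) (v(j, V) = 3 - (2 + V)*(V + V) = 3 - (2 + V)*2*V = 3 - 2*V*(2 + V))
x(Y) = 3 - 5*Y - 2*Y**2 (x(Y) = (3 - 4*Y - 2*Y**2) - Y = 3 - 5*Y - 2*Y**2)
x(-20) + b = (3 - 5*(-20) - 2*(-20)**2) - 15400 = (3 + 100 - 2*400) - 15400 = (3 + 100 - 800) - 15400 = -697 - 15400 = -16097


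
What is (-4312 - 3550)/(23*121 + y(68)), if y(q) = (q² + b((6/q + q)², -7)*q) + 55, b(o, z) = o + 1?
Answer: -133654/5487235 ≈ -0.024357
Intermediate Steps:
b(o, z) = 1 + o
y(q) = 55 + q² + q*(1 + (q + 6/q)²) (y(q) = (q² + (1 + (6/q + q)²)*q) + 55 = (q² + (1 + (q + 6/q)²)*q) + 55 = (q² + q*(1 + (q + 6/q)²)) + 55 = 55 + q² + q*(1 + (q + 6/q)²))
(-4312 - 3550)/(23*121 + y(68)) = (-4312 - 3550)/(23*121 + (55 + 68 + 68² + (6 + 68²)²/68)) = -7862/(2783 + (55 + 68 + 4624 + (6 + 4624)²/68)) = -7862/(2783 + (55 + 68 + 4624 + (1/68)*4630²)) = -7862/(2783 + (55 + 68 + 4624 + (1/68)*21436900)) = -7862/(2783 + (55 + 68 + 4624 + 5359225/17)) = -7862/(2783 + 5439924/17) = -7862/5487235/17 = -7862*17/5487235 = -133654/5487235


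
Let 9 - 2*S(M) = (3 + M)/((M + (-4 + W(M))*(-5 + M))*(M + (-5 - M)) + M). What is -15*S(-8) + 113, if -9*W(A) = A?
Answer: 140087/3064 ≈ 45.720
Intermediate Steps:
W(A) = -A/9
S(M) = 9/2 - (3 + M)/(2*(-4*M - 5*(-5 + M)*(-4 - M/9))) (S(M) = 9/2 - (3 + M)/(2*((M + (-4 - M/9)*(-5 + M))*(M + (-5 - M)) + M)) = 9/2 - (3 + M)/(2*((M + (-5 + M)*(-4 - M/9))*(-5) + M)) = 9/2 - (3 + M)/(2*((-5*M - 5*(-5 + M)*(-4 - M/9)) + M)) = 9/2 - (3 + M)/(2*(-4*M - 5*(-5 + M)*(-4 - M/9))))
-15*S(-8) + 113 = -135*(903 - 118*(-8) - 5*(-8)²)/(2*(900 - 119*(-8) - 5*(-8)²)) + 113 = -135*(903 + 944 - 5*64)/(2*(900 + 952 - 5*64)) + 113 = -135*(903 + 944 - 320)/(2*(900 + 952 - 320)) + 113 = -135*1527/(2*1532) + 113 = -15*13743/3064 + 113 = -206145/3064 + 113 = 140087/3064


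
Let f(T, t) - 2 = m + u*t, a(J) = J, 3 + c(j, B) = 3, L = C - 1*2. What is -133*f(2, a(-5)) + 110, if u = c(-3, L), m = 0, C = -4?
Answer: -156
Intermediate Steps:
L = -6 (L = -4 - 1*2 = -4 - 2 = -6)
c(j, B) = 0 (c(j, B) = -3 + 3 = 0)
u = 0
f(T, t) = 2 (f(T, t) = 2 + (0 + 0*t) = 2 + (0 + 0) = 2 + 0 = 2)
-133*f(2, a(-5)) + 110 = -133*2 + 110 = -266 + 110 = -156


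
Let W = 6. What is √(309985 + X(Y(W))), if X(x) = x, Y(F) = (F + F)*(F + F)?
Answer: √310129 ≈ 556.89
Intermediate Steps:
Y(F) = 4*F² (Y(F) = (2*F)*(2*F) = 4*F²)
√(309985 + X(Y(W))) = √(309985 + 4*6²) = √(309985 + 4*36) = √(309985 + 144) = √310129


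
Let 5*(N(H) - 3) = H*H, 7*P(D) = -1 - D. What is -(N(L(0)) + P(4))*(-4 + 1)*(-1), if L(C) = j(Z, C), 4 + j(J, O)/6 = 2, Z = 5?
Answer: -3264/35 ≈ -93.257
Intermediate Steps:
j(J, O) = -12 (j(J, O) = -24 + 6*2 = -24 + 12 = -12)
P(D) = -1/7 - D/7 (P(D) = (-1 - D)/7 = -1/7 - D/7)
L(C) = -12
N(H) = 3 + H**2/5 (N(H) = 3 + (H*H)/5 = 3 + H**2/5)
-(N(L(0)) + P(4))*(-4 + 1)*(-1) = -((3 + (1/5)*(-12)**2) + (-1/7 - 1/7*4))*(-4 + 1)*(-1) = -((3 + (1/5)*144) + (-1/7 - 4/7))*(-3*(-1)) = -((3 + 144/5) - 5/7)*3 = -(159/5 - 5/7)*3 = -1088*3/35 = -1*3264/35 = -3264/35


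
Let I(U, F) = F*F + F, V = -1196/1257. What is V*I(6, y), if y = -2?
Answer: -2392/1257 ≈ -1.9029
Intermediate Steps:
V = -1196/1257 (V = -1196*1/1257 = -1196/1257 ≈ -0.95147)
I(U, F) = F + F**2 (I(U, F) = F**2 + F = F + F**2)
V*I(6, y) = -(-2392)*(1 - 2)/1257 = -(-2392)*(-1)/1257 = -1196/1257*2 = -2392/1257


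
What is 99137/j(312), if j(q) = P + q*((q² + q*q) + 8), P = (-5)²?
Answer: 99137/60745177 ≈ 0.0016320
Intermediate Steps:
P = 25
j(q) = 25 + q*(8 + 2*q²) (j(q) = 25 + q*((q² + q*q) + 8) = 25 + q*((q² + q²) + 8) = 25 + q*(2*q² + 8) = 25 + q*(8 + 2*q²))
99137/j(312) = 99137/(25 + 2*312³ + 8*312) = 99137/(25 + 2*30371328 + 2496) = 99137/(25 + 60742656 + 2496) = 99137/60745177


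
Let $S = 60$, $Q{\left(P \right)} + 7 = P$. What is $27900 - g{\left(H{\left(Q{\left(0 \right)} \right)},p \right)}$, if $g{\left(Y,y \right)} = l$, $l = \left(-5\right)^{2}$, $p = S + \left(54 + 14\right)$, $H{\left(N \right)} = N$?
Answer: $27875$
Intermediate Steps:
$Q{\left(P \right)} = -7 + P$
$p = 128$ ($p = 60 + \left(54 + 14\right) = 60 + 68 = 128$)
$l = 25$
$g{\left(Y,y \right)} = 25$
$27900 - g{\left(H{\left(Q{\left(0 \right)} \right)},p \right)} = 27900 - 25 = 27875$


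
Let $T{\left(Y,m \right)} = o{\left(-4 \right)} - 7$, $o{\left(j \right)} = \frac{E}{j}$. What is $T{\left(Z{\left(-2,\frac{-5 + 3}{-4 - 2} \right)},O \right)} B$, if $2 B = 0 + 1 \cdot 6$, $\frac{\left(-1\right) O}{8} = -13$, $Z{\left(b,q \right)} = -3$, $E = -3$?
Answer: $- \frac{75}{4} \approx -18.75$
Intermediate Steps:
$O = 104$ ($O = \left(-8\right) \left(-13\right) = 104$)
$o{\left(j \right)} = - \frac{3}{j}$
$T{\left(Y,m \right)} = - \frac{25}{4}$ ($T{\left(Y,m \right)} = - \frac{3}{-4} - 7 = \left(-3\right) \left(- \frac{1}{4}\right) - 7 = \frac{3}{4} - 7 = - \frac{25}{4}$)
$B = 3$ ($B = \frac{0 + 1 \cdot 6}{2} = \frac{0 + 6}{2} = \frac{1}{2} \cdot 6 = 3$)
$T{\left(Z{\left(-2,\frac{-5 + 3}{-4 - 2} \right)},O \right)} B = \left(- \frac{25}{4}\right) 3 = - \frac{75}{4}$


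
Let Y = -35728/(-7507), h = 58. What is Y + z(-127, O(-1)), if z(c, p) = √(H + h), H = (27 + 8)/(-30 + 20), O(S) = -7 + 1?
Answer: 35728/7507 + √218/2 ≈ 12.142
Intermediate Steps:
O(S) = -6
H = -7/2 (H = 35/(-10) = 35*(-⅒) = -7/2 ≈ -3.5000)
z(c, p) = √218/2 (z(c, p) = √(-7/2 + 58) = √(109/2) = √218/2)
Y = 35728/7507 (Y = -35728*(-1/7507) = 35728/7507 ≈ 4.7593)
Y + z(-127, O(-1)) = 35728/7507 + √218/2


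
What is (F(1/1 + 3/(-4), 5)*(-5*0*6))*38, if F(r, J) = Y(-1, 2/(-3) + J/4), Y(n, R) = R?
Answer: 0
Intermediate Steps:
F(r, J) = -⅔ + J/4 (F(r, J) = 2/(-3) + J/4 = 2*(-⅓) + J*(¼) = -⅔ + J/4)
(F(1/1 + 3/(-4), 5)*(-5*0*6))*38 = ((-⅔ + (¼)*5)*(-5*0*6))*38 = ((-⅔ + 5/4)*(0*6))*38 = ((7/12)*0)*38 = 0*38 = 0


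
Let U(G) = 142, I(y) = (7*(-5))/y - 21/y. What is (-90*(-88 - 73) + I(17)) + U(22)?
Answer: 248688/17 ≈ 14629.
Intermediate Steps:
I(y) = -56/y (I(y) = -35/y - 21/y = -56/y)
(-90*(-88 - 73) + I(17)) + U(22) = (-90*(-88 - 73) - 56/17) + 142 = (-90*(-161) - 56*1/17) + 142 = (14490 - 56/17) + 142 = 246274/17 + 142 = 248688/17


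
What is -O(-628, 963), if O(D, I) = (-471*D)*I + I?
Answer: -284844807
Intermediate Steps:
O(D, I) = I - 471*D*I (O(D, I) = -471*D*I + I = I - 471*D*I)
-O(-628, 963) = -963*(1 - 471*(-628)) = -963*(1 + 295788) = -963*295789 = -1*284844807 = -284844807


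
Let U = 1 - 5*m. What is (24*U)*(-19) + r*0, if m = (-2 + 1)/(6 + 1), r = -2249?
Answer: -5472/7 ≈ -781.71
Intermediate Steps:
m = -⅐ (m = -1/7 = -1*⅐ = -⅐ ≈ -0.14286)
U = 12/7 (U = 1 - 5*(-⅐) = 1 + 5/7 = 12/7 ≈ 1.7143)
(24*U)*(-19) + r*0 = (24*(12/7))*(-19) - 2249*0 = (288/7)*(-19) + 0 = -5472/7 + 0 = -5472/7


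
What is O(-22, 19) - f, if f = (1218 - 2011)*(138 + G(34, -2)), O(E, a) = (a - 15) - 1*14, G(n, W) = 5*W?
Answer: 101494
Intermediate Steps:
O(E, a) = -29 + a (O(E, a) = (-15 + a) - 14 = -29 + a)
f = -101504 (f = (1218 - 2011)*(138 + 5*(-2)) = -793*(138 - 10) = -793*128 = -101504)
O(-22, 19) - f = (-29 + 19) - 1*(-101504) = -10 + 101504 = 101494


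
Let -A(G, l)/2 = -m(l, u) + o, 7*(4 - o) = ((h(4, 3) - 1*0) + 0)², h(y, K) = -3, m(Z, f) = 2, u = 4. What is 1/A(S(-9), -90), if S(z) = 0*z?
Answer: -7/10 ≈ -0.70000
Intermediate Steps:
S(z) = 0
o = 19/7 (o = 4 - ((-3 - 1*0) + 0)²/7 = 4 - ((-3 + 0) + 0)²/7 = 4 - (-3 + 0)²/7 = 4 - ⅐*(-3)² = 4 - ⅐*9 = 4 - 9/7 = 19/7 ≈ 2.7143)
A(G, l) = -10/7 (A(G, l) = -2*(-1*2 + 19/7) = -2*(-2 + 19/7) = -2*5/7 = -10/7)
1/A(S(-9), -90) = 1/(-10/7) = -7/10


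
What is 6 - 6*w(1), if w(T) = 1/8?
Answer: 21/4 ≈ 5.2500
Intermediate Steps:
w(T) = 1/8
6 - 6*w(1) = 6 - 6*1/8 = 6 - 3/4 = 21/4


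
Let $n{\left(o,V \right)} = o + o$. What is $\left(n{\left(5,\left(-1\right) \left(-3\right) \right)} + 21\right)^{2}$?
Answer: $961$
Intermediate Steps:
$n{\left(o,V \right)} = 2 o$
$\left(n{\left(5,\left(-1\right) \left(-3\right) \right)} + 21\right)^{2} = \left(2 \cdot 5 + 21\right)^{2} = \left(10 + 21\right)^{2} = 31^{2} = 961$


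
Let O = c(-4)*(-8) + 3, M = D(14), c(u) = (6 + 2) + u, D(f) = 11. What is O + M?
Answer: -18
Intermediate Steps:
c(u) = 8 + u
M = 11
O = -29 (O = (8 - 4)*(-8) + 3 = 4*(-8) + 3 = -32 + 3 = -29)
O + M = -29 + 11 = -18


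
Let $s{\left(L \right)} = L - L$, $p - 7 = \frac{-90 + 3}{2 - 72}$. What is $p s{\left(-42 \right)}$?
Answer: $0$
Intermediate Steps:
$p = \frac{577}{70}$ ($p = 7 + \frac{-90 + 3}{2 - 72} = 7 - \frac{87}{-70} = 7 - - \frac{87}{70} = 7 + \frac{87}{70} = \frac{577}{70} \approx 8.2429$)
$s{\left(L \right)} = 0$
$p s{\left(-42 \right)} = \frac{577}{70} \cdot 0 = 0$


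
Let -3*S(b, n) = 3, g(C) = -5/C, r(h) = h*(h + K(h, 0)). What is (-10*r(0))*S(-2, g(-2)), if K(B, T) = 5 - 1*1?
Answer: 0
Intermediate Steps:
K(B, T) = 4 (K(B, T) = 5 - 1 = 4)
r(h) = h*(4 + h) (r(h) = h*(h + 4) = h*(4 + h))
S(b, n) = -1 (S(b, n) = -⅓*3 = -1)
(-10*r(0))*S(-2, g(-2)) = -0*(4 + 0)*(-1) = -0*4*(-1) = -10*0*(-1) = 0*(-1) = 0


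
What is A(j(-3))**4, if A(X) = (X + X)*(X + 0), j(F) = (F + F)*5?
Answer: 10497600000000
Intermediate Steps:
j(F) = 10*F (j(F) = (2*F)*5 = 10*F)
A(X) = 2*X**2 (A(X) = (2*X)*X = 2*X**2)
A(j(-3))**4 = (2*(10*(-3))**2)**4 = (2*(-30)**2)**4 = (2*900)**4 = 1800**4 = 10497600000000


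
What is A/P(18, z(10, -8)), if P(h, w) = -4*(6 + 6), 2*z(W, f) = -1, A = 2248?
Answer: -281/6 ≈ -46.833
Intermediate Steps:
z(W, f) = -½ (z(W, f) = (½)*(-1) = -½)
P(h, w) = -48 (P(h, w) = -4*12 = -48)
A/P(18, z(10, -8)) = 2248/(-48) = 2248*(-1/48) = -281/6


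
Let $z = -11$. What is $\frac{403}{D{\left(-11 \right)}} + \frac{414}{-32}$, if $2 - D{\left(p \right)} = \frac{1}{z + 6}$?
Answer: $\frac{29963}{176} \approx 170.24$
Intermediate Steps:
$D{\left(p \right)} = \frac{11}{5}$ ($D{\left(p \right)} = 2 - \frac{1}{-11 + 6} = 2 - \frac{1}{-5} = 2 - - \frac{1}{5} = 2 + \frac{1}{5} = \frac{11}{5}$)
$\frac{403}{D{\left(-11 \right)}} + \frac{414}{-32} = \frac{403}{\frac{11}{5}} + \frac{414}{-32} = 403 \cdot \frac{5}{11} + 414 \left(- \frac{1}{32}\right) = \frac{2015}{11} - \frac{207}{16} = \frac{29963}{176}$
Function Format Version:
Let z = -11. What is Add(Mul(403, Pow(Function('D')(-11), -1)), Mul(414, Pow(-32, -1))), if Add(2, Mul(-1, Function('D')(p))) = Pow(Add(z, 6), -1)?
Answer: Rational(29963, 176) ≈ 170.24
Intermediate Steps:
Function('D')(p) = Rational(11, 5) (Function('D')(p) = Add(2, Mul(-1, Pow(Add(-11, 6), -1))) = Add(2, Mul(-1, Pow(-5, -1))) = Add(2, Mul(-1, Rational(-1, 5))) = Add(2, Rational(1, 5)) = Rational(11, 5))
Add(Mul(403, Pow(Function('D')(-11), -1)), Mul(414, Pow(-32, -1))) = Add(Mul(403, Pow(Rational(11, 5), -1)), Mul(414, Pow(-32, -1))) = Add(Mul(403, Rational(5, 11)), Mul(414, Rational(-1, 32))) = Add(Rational(2015, 11), Rational(-207, 16)) = Rational(29963, 176)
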